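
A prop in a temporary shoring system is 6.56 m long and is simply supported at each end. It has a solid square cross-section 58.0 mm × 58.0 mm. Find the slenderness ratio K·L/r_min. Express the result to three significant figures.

λ ≈ 392

I = a⁴/12 = 58.0⁴/12 = 9.430×10^5 mm⁴
A = 3.364×10^3 mm²;  r_min = √(I/A) = √(9.430×10^5/3.364×10^3) = 16.74 mm
L_e = K·L = 1 × 6.56 m = 6.560 m = 6560.0 mm
λ = L_e / r_min = 6560.0 / 16.74 = 392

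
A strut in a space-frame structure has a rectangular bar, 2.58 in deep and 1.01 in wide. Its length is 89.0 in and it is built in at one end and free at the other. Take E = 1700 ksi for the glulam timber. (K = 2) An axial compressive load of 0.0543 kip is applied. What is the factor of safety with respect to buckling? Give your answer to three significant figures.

n ≈ 2.16

Buckling occurs about the weak axis: I_min = h·b³/12 with b = 1.01 in (the shorter side).
I_min = 2.58×1.01³/12 = 0.2215 in⁴
Effective length L_e = K·L = 2 × 89.0 = 178.0 in
P_cr = π²EI / L_e² = π² × 1700×10³ × 0.2215 / 178.0² = 117.3 lb
Factor of safety n = P_cr / P = 0.11730 / 0.0543 = 2.16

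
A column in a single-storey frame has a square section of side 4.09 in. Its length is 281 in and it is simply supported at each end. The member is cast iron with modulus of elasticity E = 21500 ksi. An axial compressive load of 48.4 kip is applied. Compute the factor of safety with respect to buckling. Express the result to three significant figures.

I = a⁴/12 = 4.09⁴/12 = 23.32 in⁴
Effective length L_e = K·L = 1 × 281 = 281.0 in
P_cr = π²EI / L_e² = π² × 21500×10³ × 23.32 / 281.0² = 6.267×10^4 lb
Factor of safety n = P_cr / P = 62.667 / 48.4 = 1.29

n ≈ 1.29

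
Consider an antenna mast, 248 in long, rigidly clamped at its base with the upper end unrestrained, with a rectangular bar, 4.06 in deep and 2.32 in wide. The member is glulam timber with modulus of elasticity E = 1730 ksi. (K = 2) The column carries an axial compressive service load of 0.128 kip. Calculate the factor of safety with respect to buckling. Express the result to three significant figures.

n ≈ 2.29

Buckling occurs about the weak axis: I_min = h·b³/12 with b = 2.32 in (the shorter side).
I_min = 4.06×2.32³/12 = 4.225 in⁴
Effective length L_e = K·L = 2 × 248 = 496.0 in
P_cr = π²EI / L_e² = π² × 1730×10³ × 4.225 / 496.0² = 293.2 lb
Factor of safety n = P_cr / P = 0.29322 / 0.128 = 2.29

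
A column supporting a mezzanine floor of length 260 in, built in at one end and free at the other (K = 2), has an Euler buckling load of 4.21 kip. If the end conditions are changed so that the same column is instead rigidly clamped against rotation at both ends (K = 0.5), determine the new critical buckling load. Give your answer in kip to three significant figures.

P_cr ≈ 67.4 kip

P_cr ∝ 1/K², so P_cr,new = P_cr,old × (K_old/K_new)² = 4.21 × (2/0.5)²
= 4.21 × 16.00 = 67.4 kip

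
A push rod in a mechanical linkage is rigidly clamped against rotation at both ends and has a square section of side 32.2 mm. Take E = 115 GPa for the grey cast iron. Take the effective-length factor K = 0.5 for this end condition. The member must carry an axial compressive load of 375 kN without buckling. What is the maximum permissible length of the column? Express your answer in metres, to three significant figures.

I = a⁴/12 = 32.2⁴/12 = 8.959×10^4 mm⁴
I = 8.959×10^-8 m⁴
At the buckling limit P_cr = P = 3.750×10^5 N
From P_cr = π²EI/(K·L)²:  L = (1/K)·√(π²EI/P_cr) = (1/0.5)·√(π²×1.15×10^11×8.959×10^-8/3.750×10^5)
L = 1.04 m

L_max ≈ 1.04 m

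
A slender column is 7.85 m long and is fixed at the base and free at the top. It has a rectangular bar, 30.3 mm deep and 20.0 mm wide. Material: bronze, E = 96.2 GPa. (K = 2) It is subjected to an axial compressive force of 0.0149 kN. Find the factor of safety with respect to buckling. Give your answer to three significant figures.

n ≈ 5.22

Buckling occurs about the weak axis: I_min = h·b³/12 with b = 20.0 mm (the shorter side).
I_min = 30.3×20.0³/12 = 2.020×10^4 mm⁴
I = 2.020×10^4 mm⁴ = 2.020×10^-8 m⁴
Effective length L_e = K·L = 2 × 7.85 = 15.70 m
P_cr = π²EI / L_e² = π² × 96.2×10⁹ × 2.020×10^-8 / 15.70² = 77.81 N
Factor of safety n = P_cr / P = 0.077808 / 0.0149 = 5.22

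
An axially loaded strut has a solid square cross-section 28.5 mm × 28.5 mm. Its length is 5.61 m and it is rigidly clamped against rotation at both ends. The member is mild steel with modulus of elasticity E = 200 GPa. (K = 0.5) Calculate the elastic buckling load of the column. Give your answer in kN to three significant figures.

I = a⁴/12 = 28.5⁴/12 = 5.498×10^4 mm⁴
I = 5.498×10^4 mm⁴ = 5.498×10^-8 m⁴
Effective length L_e = K·L = 0.5 × 5.61 = 2.805 m
P_cr = π²EI / L_e² = π² × 200×10⁹ × 5.498×10^-8 / 2.805² = 1.379×10^4 N

P_cr ≈ 13.8 kN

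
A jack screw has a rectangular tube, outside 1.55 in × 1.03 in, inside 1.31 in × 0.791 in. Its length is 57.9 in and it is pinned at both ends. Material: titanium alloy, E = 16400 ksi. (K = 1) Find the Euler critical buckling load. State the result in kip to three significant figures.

Weak-axis I_min = (h_o·b_o³ − h_i·b_i³)/12 with b_o = 1.03, b_i = 0.7910 in (shorter outer/inner sides).
I_min = (1.55×1.03³ − 1.310×0.7910³)/12 = 8.712×10^-2 in⁴
Effective length L_e = K·L = 1 × 57.9 = 57.90 in
P_cr = π²EI / L_e² = π² × 16400×10³ × 8.712×10^-2 / 57.90² = 4.206×10^3 lb

P_cr ≈ 4.21 kip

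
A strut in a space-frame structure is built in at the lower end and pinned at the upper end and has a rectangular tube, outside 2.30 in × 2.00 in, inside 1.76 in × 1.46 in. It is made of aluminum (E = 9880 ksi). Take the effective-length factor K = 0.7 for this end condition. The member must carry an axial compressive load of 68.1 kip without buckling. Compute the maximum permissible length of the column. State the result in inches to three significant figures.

Weak-axis I_min = (h_o·b_o³ − h_i·b_i³)/12 with b_o = 2.00, b_i = 1.460 in (shorter outer/inner sides).
I_min = (2.30×2.00³ − 1.760×1.460³)/12 = 1.077 in⁴
At the buckling limit P_cr = P = 6.810×10^4 lb
From P_cr = π²EI/(K·L)²:  L = (1/K)·√(π²EI/P_cr) = (1/0.7)·√(π²×9.88×10^6×1.077/6.810×10^4)
L = 56.1 in

L_max ≈ 56.1 in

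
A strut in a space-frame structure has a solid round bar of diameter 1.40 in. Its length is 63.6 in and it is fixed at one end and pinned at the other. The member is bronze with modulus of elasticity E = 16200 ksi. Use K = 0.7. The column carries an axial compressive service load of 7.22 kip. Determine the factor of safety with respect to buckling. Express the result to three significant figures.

I = πd⁴/64 = π×1.40⁴/64 = 0.1886 in⁴
Effective length L_e = K·L = 0.7 × 63.6 = 44.52 in
P_cr = π²EI / L_e² = π² × 16200×10³ × 0.1886 / 44.52² = 1.521×10^4 lb
Factor of safety n = P_cr / P = 15.212 / 7.22 = 2.11

n ≈ 2.11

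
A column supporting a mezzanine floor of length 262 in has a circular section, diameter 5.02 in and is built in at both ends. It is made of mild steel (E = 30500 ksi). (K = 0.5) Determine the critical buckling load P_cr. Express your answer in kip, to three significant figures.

P_cr ≈ 547 kip

I = πd⁴/64 = π×5.02⁴/64 = 31.17 in⁴
Effective length L_e = K·L = 0.5 × 262 = 131.0 in
P_cr = π²EI / L_e² = π² × 30500×10³ × 31.17 / 131.0² = 5.468×10^5 lb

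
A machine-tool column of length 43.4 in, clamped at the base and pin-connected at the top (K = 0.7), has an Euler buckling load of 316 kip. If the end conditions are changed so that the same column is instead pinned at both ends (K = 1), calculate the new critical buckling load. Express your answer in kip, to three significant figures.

P_cr ∝ 1/K², so P_cr,new = P_cr,old × (K_old/K_new)² = 316 × (0.7/1)²
= 316 × 0.4900 = 155 kip

P_cr ≈ 155 kip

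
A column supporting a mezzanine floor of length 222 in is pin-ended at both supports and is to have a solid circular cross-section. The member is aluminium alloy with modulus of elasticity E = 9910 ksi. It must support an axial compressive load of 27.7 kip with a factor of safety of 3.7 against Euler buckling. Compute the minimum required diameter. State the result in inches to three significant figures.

d ≈ 5.70 in

Required P_cr = n·P = 3.7 × 27.7 = 102.5 kip
L_e = K·L = 1 × 222 = 222.0 in
Required I = P_cr·L_e²/(π²E) = 1.025×10^5 × 222.0² / (π² × 9.91×10^6) = 51.64 in⁴
Solid circle: I = πd⁴/64  ⇒  d = (64I/π)^(1/4) = (64×51.64/π)^(1/4) = 5.70 in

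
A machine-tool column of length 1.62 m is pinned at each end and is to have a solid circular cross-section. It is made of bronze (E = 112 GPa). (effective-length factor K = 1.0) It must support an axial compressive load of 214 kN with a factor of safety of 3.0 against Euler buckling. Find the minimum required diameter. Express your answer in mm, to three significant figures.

Required P_cr = n·P = 3.0 × 214 = 642.0 kN
L_e = K·L = 1 × 1.62 = 1.620 m
Required I = P_cr·L_e²/(π²E) = 6.420×10^5 × 1.620² / (π² × 1.12×10^11) = 1.524×10^-6 m⁴
I_req = 1.524×10^6 mm⁴
Solid circle: I = πd⁴/64  ⇒  d = (64I/π)^(1/4) = (64×1.524×10^6/π)^(1/4) = 74.6 mm

d ≈ 74.6 mm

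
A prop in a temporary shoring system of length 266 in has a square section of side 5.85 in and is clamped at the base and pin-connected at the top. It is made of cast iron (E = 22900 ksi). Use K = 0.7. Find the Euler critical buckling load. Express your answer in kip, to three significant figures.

I = a⁴/12 = 5.85⁴/12 = 97.60 in⁴
Effective length L_e = K·L = 0.7 × 266 = 186.2 in
P_cr = π²EI / L_e² = π² × 22900×10³ × 97.60 / 186.2² = 6.362×10^5 lb

P_cr ≈ 636 kip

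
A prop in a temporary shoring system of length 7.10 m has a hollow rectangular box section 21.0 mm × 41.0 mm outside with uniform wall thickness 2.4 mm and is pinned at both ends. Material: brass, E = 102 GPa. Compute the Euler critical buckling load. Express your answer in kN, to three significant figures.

Inner dimensions: h_i = 41.0 − 2×2.4 = 36.20 mm, b_i = 21.0 − 2×2.4 = 16.20 mm
Weak-axis I_min = (h_o·b_o³ − h_i·b_i³)/12 with b_o = 21.0, b_i = 16.20 mm (shorter outer/inner sides).
I_min = (41.0×21.0³ − 36.20×16.20³)/12 = 1.882×10^4 mm⁴
I = 1.882×10^4 mm⁴ = 1.882×10^-8 m⁴
Effective length L_e = K·L = 1 × 7.10 = 7.100 m
P_cr = π²EI / L_e² = π² × 102×10⁹ × 1.882×10^-8 / 7.100² = 375.8 N

P_cr ≈ 0.376 kN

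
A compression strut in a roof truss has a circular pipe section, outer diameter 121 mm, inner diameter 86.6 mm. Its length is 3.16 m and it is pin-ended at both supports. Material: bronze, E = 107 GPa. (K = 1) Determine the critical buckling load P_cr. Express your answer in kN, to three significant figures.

P_cr ≈ 821 kN

d_o = 121 mm, d_i = 86.6 mm
I = π(d_o⁴ − d_i⁴)/64 = π(121⁴ − 86.60⁴)/64 = 7.761×10^6 mm⁴
I = 7.761×10^6 mm⁴ = 7.761×10^-6 m⁴
Effective length L_e = K·L = 1 × 3.16 = 3.160 m
P_cr = π²EI / L_e² = π² × 107×10⁹ × 7.761×10^-6 / 3.160² = 8.208×10^5 N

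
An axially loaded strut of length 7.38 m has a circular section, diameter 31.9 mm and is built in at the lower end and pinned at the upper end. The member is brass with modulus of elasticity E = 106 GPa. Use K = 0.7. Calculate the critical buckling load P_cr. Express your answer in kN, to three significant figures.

P_cr ≈ 1.99 kN

I = πd⁴/64 = π×31.9⁴/64 = 5.083×10^4 mm⁴
I = 5.083×10^4 mm⁴ = 5.083×10^-8 m⁴
Effective length L_e = K·L = 0.7 × 7.38 = 5.166 m
P_cr = π²EI / L_e² = π² × 106×10⁹ × 5.083×10^-8 / 5.166² = 1.993×10^3 N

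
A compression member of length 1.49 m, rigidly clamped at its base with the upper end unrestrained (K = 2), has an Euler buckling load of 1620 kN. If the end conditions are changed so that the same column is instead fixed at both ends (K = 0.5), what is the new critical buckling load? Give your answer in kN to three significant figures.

P_cr ∝ 1/K², so P_cr,new = P_cr,old × (K_old/K_new)² = 1620 × (2/0.5)²
= 1620 × 16.00 = 25900 kN

P_cr ≈ 25900 kN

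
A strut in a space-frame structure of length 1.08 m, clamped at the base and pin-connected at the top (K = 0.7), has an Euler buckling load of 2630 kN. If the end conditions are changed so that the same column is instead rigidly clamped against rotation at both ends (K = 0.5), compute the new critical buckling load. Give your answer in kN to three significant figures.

P_cr ∝ 1/K², so P_cr,new = P_cr,old × (K_old/K_new)² = 2630 × (0.7/0.5)²
= 2630 × 1.960 = 5150 kN

P_cr ≈ 5150 kN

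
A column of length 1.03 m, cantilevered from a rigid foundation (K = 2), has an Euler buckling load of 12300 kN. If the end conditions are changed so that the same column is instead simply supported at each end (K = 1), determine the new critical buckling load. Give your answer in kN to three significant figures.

P_cr ≈ 49200 kN

P_cr ∝ 1/K², so P_cr,new = P_cr,old × (K_old/K_new)² = 12300 × (2/1)²
= 12300 × 4.000 = 49200 kN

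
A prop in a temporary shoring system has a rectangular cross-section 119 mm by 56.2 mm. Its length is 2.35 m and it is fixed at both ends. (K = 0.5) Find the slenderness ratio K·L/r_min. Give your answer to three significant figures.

λ ≈ 72.4

For a rectangle r_min = b/√12 = 56.2/√12 = 16.22 mm
L_e = K·L = 0.5 × 2.35 m = 1.175 m = 1175.0 mm
λ = L_e / r_min = 1175.0 / 16.22 = 72.4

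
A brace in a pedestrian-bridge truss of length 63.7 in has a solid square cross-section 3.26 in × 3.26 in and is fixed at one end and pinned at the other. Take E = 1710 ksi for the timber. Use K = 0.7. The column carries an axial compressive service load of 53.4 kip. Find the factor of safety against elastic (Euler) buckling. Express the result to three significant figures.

I = a⁴/12 = 3.26⁴/12 = 9.412 in⁴
Effective length L_e = K·L = 0.7 × 63.7 = 44.59 in
P_cr = π²EI / L_e² = π² × 1710×10³ × 9.412 / 44.59² = 7.989×10^4 lb
Factor of safety n = P_cr / P = 79.893 / 53.4 = 1.50

n ≈ 1.50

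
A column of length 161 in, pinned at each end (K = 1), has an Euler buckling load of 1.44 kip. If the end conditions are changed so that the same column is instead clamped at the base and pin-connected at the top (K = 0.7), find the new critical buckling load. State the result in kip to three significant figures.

P_cr ≈ 2.94 kip

P_cr ∝ 1/K², so P_cr,new = P_cr,old × (K_old/K_new)² = 1.44 × (1/0.7)²
= 1.44 × 2.041 = 2.94 kip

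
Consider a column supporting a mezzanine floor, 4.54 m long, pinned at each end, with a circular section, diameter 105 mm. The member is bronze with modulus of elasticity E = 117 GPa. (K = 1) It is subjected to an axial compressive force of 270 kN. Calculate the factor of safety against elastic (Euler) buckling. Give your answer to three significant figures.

I = πd⁴/64 = π×105⁴/64 = 5.967×10^6 mm⁴
I = 5.967×10^6 mm⁴ = 5.967×10^-6 m⁴
Effective length L_e = K·L = 1 × 4.54 = 4.540 m
P_cr = π²EI / L_e² = π² × 117×10⁹ × 5.967×10^-6 / 4.540² = 3.343×10^5 N
Factor of safety n = P_cr / P = 334.27 / 270 = 1.24

n ≈ 1.24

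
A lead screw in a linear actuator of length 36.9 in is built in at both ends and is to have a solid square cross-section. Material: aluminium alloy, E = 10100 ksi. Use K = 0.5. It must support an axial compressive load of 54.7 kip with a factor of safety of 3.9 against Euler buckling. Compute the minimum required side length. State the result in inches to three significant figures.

a ≈ 1.72 in

Required P_cr = n·P = 3.9 × 54.7 = 213.3 kip
L_e = K·L = 0.5 × 36.9 = 18.45 in
Required I = P_cr·L_e²/(π²E) = 2.133×10^5 × 18.45² / (π² × 1.01×10^7) = 0.7285 in⁴
Solid square: I = a⁴/12  ⇒  a = (12I)^(1/4) = (12×0.7285)^(1/4) = 1.72 in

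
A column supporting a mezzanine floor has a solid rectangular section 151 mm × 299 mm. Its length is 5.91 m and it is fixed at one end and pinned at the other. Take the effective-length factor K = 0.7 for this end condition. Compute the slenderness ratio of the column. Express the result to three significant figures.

λ ≈ 94.9

For a rectangle r_min = b/√12 = 151/√12 = 43.59 mm
L_e = K·L = 0.7 × 5.91 m = 4.137 m = 4137.0 mm
λ = L_e / r_min = 4137.0 / 43.59 = 94.9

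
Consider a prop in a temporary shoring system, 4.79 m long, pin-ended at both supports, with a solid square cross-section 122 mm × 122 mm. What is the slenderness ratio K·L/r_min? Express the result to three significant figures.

λ ≈ 136

I = a⁴/12 = 122⁴/12 = 1.846×10^7 mm⁴
A = 1.488×10^4 mm²;  r_min = √(I/A) = √(1.846×10^7/1.488×10^4) = 35.22 mm
L_e = K·L = 1 × 4.79 m = 4.790 m = 4790.0 mm
λ = L_e / r_min = 4790.0 / 35.22 = 136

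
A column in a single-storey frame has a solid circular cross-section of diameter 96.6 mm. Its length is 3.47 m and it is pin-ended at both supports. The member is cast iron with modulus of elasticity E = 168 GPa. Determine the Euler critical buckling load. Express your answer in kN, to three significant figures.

I = πd⁴/64 = π×96.6⁴/64 = 4.274×10^6 mm⁴
I = 4.274×10^6 mm⁴ = 4.274×10^-6 m⁴
Effective length L_e = K·L = 1 × 3.47 = 3.470 m
P_cr = π²EI / L_e² = π² × 168×10⁹ × 4.274×10^-6 / 3.470² = 5.886×10^5 N

P_cr ≈ 589 kN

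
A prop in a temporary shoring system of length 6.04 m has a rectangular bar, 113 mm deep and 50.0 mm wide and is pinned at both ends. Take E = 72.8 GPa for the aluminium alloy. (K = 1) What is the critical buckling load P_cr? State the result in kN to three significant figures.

Buckling occurs about the weak axis: I_min = h·b³/12 with b = 50.0 mm (the shorter side).
I_min = 113×50.0³/12 = 1.177×10^6 mm⁴
I = 1.177×10^6 mm⁴ = 1.177×10^-6 m⁴
Effective length L_e = K·L = 1 × 6.04 = 6.040 m
P_cr = π²EI / L_e² = π² × 72.8×10⁹ × 1.177×10^-6 / 6.040² = 2.318×10^4 N

P_cr ≈ 23.2 kN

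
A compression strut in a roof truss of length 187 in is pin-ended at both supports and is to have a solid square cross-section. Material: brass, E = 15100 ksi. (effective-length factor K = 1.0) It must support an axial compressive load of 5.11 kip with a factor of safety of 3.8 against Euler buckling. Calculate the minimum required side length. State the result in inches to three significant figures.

Required P_cr = n·P = 3.8 × 5.11 = 19.42 kip
L_e = K·L = 1 × 187 = 187.0 in
Required I = P_cr·L_e²/(π²E) = 1.942×10^4 × 187.0² / (π² × 1.51×10^7) = 4.556 in⁴
Solid square: I = a⁴/12  ⇒  a = (12I)^(1/4) = (12×4.556)^(1/4) = 2.72 in

a ≈ 2.72 in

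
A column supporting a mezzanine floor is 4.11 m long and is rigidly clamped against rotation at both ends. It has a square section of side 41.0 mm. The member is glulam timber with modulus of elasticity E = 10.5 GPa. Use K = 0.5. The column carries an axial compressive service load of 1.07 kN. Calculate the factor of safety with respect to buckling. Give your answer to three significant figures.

n ≈ 5.40

I = a⁴/12 = 41.0⁴/12 = 2.355×10^5 mm⁴
I = 2.355×10^5 mm⁴ = 2.355×10^-7 m⁴
Effective length L_e = K·L = 0.5 × 4.11 = 2.055 m
P_cr = π²EI / L_e² = π² × 10.5×10⁹ × 2.355×10^-7 / 2.055² = 5.779×10^3 N
Factor of safety n = P_cr / P = 5.7786 / 1.07 = 5.40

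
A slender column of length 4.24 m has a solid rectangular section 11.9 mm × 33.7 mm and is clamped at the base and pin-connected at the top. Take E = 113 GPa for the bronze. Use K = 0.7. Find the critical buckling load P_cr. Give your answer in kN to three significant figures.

P_cr ≈ 0.599 kN

Buckling occurs about the weak axis: I_min = h·b³/12 with b = 11.9 mm (the shorter side).
I_min = 33.7×11.9³/12 = 4.732×10^3 mm⁴
I = 4.732×10^3 mm⁴ = 4.732×10^-9 m⁴
Effective length L_e = K·L = 0.7 × 4.24 = 2.968 m
P_cr = π²EI / L_e² = π² × 113×10⁹ × 4.732×10^-9 / 2.968² = 599.2 N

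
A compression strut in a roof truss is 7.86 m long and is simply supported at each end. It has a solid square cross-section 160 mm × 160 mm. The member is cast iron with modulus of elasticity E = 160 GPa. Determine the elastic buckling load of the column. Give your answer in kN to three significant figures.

I = a⁴/12 = 160⁴/12 = 5.461×10^7 mm⁴
I = 5.461×10^7 mm⁴ = 5.461×10^-5 m⁴
Effective length L_e = K·L = 1 × 7.86 = 7.860 m
P_cr = π²EI / L_e² = π² × 160×10⁹ × 5.461×10^-5 / 7.860² = 1.396×10^6 N

P_cr ≈ 1400 kN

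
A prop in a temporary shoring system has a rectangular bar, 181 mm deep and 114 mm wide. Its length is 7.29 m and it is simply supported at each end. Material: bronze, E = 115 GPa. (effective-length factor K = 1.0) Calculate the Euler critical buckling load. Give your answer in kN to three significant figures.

Buckling occurs about the weak axis: I_min = h·b³/12 with b = 114 mm (the shorter side).
I_min = 181×114³/12 = 2.235×10^7 mm⁴
I = 2.235×10^7 mm⁴ = 2.235×10^-5 m⁴
Effective length L_e = K·L = 1 × 7.29 = 7.290 m
P_cr = π²EI / L_e² = π² × 115×10⁹ × 2.235×10^-5 / 7.290² = 4.773×10^5 N

P_cr ≈ 477 kN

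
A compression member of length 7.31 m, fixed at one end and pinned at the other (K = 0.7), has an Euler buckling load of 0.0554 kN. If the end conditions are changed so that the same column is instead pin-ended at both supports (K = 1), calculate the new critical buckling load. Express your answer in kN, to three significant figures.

P_cr ∝ 1/K², so P_cr,new = P_cr,old × (K_old/K_new)² = 0.0554 × (0.7/1)²
= 0.0554 × 0.4900 = 0.0271 kN

P_cr ≈ 0.0271 kN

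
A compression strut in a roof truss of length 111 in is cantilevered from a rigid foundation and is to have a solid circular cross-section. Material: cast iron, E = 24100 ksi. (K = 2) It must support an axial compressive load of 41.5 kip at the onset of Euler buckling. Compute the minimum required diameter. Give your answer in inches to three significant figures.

L_e = K·L = 2 × 111 = 222.0 in
Required I = P_cr·L_e²/(π²E) = 4.150×10^4 × 222.0² / (π² × 2.41×10^7) = 8.599 in⁴
Solid circle: I = πd⁴/64  ⇒  d = (64I/π)^(1/4) = (64×8.599/π)^(1/4) = 3.64 in

d ≈ 3.64 in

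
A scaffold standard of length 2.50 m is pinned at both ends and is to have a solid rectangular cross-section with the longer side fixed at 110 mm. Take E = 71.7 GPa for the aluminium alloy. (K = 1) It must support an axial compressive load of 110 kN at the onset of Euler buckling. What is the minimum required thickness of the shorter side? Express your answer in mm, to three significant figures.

L_e = K·L = 1 × 2.50 = 2.500 m
Required I = P_cr·L_e²/(π²E) = 1.100×10^5 × 2.500² / (π² × 7.17×10^10) = 9.715×10^-7 m⁴
I_req = 9.715×10^5 mm⁴
Rectangle, weak axis: I_min = h·b³/12 with h = 110 mm fixed  ⇒  b = (12I/h)^(1/3) = 47.3 mm

b ≈ 47.3 mm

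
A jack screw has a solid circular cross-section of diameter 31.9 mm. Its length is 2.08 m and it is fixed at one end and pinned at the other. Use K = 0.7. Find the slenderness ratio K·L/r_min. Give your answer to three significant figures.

For a solid circle r = d/4 = 31.9/4 = 7.975 mm
L_e = K·L = 0.7 × 2.08 m = 1.456 m = 1456.0 mm
λ = L_e / r_min = 1456.0 / 7.975 = 183

λ ≈ 183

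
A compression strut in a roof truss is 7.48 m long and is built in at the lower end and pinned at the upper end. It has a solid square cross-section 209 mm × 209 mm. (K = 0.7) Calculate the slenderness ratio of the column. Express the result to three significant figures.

λ ≈ 86.8

I = a⁴/12 = 209⁴/12 = 1.590×10^8 mm⁴
A = 4.368×10^4 mm²;  r_min = √(I/A) = √(1.590×10^8/4.368×10^4) = 60.33 mm
L_e = K·L = 0.7 × 7.48 m = 5.236 m = 5236.0 mm
λ = L_e / r_min = 5236.0 / 60.33 = 86.8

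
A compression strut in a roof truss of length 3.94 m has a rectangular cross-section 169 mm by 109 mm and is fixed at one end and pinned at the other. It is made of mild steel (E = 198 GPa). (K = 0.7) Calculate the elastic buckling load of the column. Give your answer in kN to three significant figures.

Buckling occurs about the weak axis: I_min = h·b³/12 with b = 109 mm (the shorter side).
I_min = 169×109³/12 = 1.824×10^7 mm⁴
I = 1.824×10^7 mm⁴ = 1.824×10^-5 m⁴
Effective length L_e = K·L = 0.7 × 3.94 = 2.758 m
P_cr = π²EI / L_e² = π² × 198×10⁹ × 1.824×10^-5 / 2.758² = 4.686×10^6 N

P_cr ≈ 4690 kN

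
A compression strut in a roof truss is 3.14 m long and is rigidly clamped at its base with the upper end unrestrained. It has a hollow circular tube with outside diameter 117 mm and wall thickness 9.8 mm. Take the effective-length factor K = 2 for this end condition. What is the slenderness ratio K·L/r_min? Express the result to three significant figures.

Inner diameter d_i = 117 − 2×9.8 = 97.40 mm
I = π(d_o⁴ − d_i⁴)/64 = π(117⁴ − 97.40⁴)/64 = 4.781×10^6 mm⁴
A = 3.300×10^3 mm²;  r_min = √(I/A) = √(4.781×10^6/3.300×10^3) = 38.06 mm
L_e = K·L = 2 × 3.14 m = 6.280 m = 6280.0 mm
λ = L_e / r_min = 6280.0 / 38.06 = 165

λ ≈ 165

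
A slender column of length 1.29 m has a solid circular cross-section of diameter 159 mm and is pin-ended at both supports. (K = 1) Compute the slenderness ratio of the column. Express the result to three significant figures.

λ ≈ 32.5

I = πd⁴/64 = π×159⁴/64 = 3.137×10^7 mm⁴
A = 1.986×10^4 mm²;  r_min = √(I/A) = √(3.137×10^7/1.986×10^4) = 39.75 mm
L_e = K·L = 1 × 1.29 m = 1.290 m = 1290.0 mm
λ = L_e / r_min = 1290.0 / 39.75 = 32.5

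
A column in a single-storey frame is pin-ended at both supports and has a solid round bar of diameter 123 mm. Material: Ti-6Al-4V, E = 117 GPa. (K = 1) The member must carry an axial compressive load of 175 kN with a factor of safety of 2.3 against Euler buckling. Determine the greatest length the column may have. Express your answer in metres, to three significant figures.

I = πd⁴/64 = π×123⁴/64 = 1.124×10^7 mm⁴
I = 1.124×10^-5 m⁴
Required critical load P_cr = n·P = 2.3 × 175 = 402.5 kN = 4.025×10^5 N
From P_cr = π²EI/(K·L)²:  L = (1/K)·√(π²EI/P_cr) = (1/1)·√(π²×1.17×10^11×1.124×10^-5/4.025×10^5)
L = 5.68 m

L_max ≈ 5.68 m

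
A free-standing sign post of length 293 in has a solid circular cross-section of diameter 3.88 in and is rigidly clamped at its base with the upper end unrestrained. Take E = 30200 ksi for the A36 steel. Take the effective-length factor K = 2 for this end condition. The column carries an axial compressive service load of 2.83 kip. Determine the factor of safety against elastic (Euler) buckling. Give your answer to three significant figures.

I = πd⁴/64 = π×3.88⁴/64 = 11.12 in⁴
Effective length L_e = K·L = 2 × 293 = 586.0 in
P_cr = π²EI / L_e² = π² × 30200×10³ × 11.12 / 586.0² = 9.656×10^3 lb
Factor of safety n = P_cr / P = 9.6562 / 2.83 = 3.41

n ≈ 3.41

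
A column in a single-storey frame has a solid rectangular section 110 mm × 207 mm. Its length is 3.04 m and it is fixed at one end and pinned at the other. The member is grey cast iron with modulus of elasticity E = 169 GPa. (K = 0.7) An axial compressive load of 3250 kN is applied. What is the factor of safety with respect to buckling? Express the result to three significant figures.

n ≈ 2.60

Buckling occurs about the weak axis: I_min = h·b³/12 with b = 110 mm (the shorter side).
I_min = 207×110³/12 = 2.296×10^7 mm⁴
I = 2.296×10^7 mm⁴ = 2.296×10^-5 m⁴
Effective length L_e = K·L = 0.7 × 3.04 = 2.128 m
P_cr = π²EI / L_e² = π² × 169×10⁹ × 2.296×10^-5 / 2.128² = 8.457×10^6 N
Factor of safety n = P_cr / P = 8456.9 / 3250 = 2.60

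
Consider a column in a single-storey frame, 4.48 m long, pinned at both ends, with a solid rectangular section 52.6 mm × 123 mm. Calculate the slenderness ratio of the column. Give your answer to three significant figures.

λ ≈ 295

For a rectangle r_min = b/√12 = 52.6/√12 = 15.18 mm
L_e = K·L = 1 × 4.48 m = 4.480 m = 4480.0 mm
λ = L_e / r_min = 4480.0 / 15.18 = 295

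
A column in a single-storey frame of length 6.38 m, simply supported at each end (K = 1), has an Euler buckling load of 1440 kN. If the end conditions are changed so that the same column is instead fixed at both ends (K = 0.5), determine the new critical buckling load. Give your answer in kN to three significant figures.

P_cr ∝ 1/K², so P_cr,new = P_cr,old × (K_old/K_new)² = 1440 × (1/0.5)²
= 1440 × 4.000 = 5760 kN

P_cr ≈ 5760 kN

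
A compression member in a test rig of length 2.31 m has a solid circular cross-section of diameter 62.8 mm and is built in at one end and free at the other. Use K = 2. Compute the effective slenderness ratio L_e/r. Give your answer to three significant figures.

For a solid circle r = d/4 = 62.8/4 = 15.70 mm
L_e = K·L = 2 × 2.31 m = 4.620 m = 4620.0 mm
λ = L_e / r_min = 4620.0 / 15.70 = 294

λ ≈ 294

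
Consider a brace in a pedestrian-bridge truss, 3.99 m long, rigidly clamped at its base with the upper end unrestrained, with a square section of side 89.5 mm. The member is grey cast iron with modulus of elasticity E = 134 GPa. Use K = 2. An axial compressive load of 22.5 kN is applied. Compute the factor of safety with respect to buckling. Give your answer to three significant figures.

I = a⁴/12 = 89.5⁴/12 = 5.347×10^6 mm⁴
I = 5.347×10^6 mm⁴ = 5.347×10^-6 m⁴
Effective length L_e = K·L = 2 × 3.99 = 7.980 m
P_cr = π²EI / L_e² = π² × 134×10⁹ × 5.347×10^-6 / 7.980² = 1.110×10^5 N
Factor of safety n = P_cr / P = 111.05 / 22.5 = 4.94

n ≈ 4.94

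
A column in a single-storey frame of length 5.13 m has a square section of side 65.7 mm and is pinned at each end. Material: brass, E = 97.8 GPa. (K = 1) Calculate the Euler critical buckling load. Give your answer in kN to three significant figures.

P_cr ≈ 56.9 kN

I = a⁴/12 = 65.7⁴/12 = 1.553×10^6 mm⁴
I = 1.553×10^6 mm⁴ = 1.553×10^-6 m⁴
Effective length L_e = K·L = 1 × 5.13 = 5.130 m
P_cr = π²EI / L_e² = π² × 97.8×10⁹ × 1.553×10^-6 / 5.130² = 5.695×10^4 N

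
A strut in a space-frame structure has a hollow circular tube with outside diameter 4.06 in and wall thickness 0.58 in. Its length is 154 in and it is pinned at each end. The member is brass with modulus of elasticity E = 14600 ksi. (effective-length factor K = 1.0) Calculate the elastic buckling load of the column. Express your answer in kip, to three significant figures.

Inner diameter d_i = 4.06 − 2×0.58 = 2.900 in
I = π(d_o⁴ − d_i⁴)/64 = π(4.06⁴ − 2.900⁴)/64 = 9.866 in⁴
Effective length L_e = K·L = 1 × 154 = 154.0 in
P_cr = π²EI / L_e² = π² × 14600×10³ × 9.866 / 154.0² = 5.994×10^4 lb

P_cr ≈ 59.9 kip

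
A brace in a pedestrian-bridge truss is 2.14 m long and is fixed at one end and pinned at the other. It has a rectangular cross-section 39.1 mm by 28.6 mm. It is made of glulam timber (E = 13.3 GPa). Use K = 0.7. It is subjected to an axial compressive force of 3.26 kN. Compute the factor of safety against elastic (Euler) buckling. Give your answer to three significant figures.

Buckling occurs about the weak axis: I_min = h·b³/12 with b = 28.6 mm (the shorter side).
I_min = 39.1×28.6³/12 = 7.622×10^4 mm⁴
I = 7.622×10^4 mm⁴ = 7.622×10^-8 m⁴
Effective length L_e = K·L = 0.7 × 2.14 = 1.498 m
P_cr = π²EI / L_e² = π² × 13.3×10⁹ × 7.622×10^-8 / 1.498² = 4.459×10^3 N
Factor of safety n = P_cr / P = 4.4588 / 3.26 = 1.37

n ≈ 1.37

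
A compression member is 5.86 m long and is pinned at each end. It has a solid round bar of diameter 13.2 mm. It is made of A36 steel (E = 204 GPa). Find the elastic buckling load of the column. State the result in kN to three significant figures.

I = πd⁴/64 = π×13.2⁴/64 = 1.490×10^3 mm⁴
I = 1.490×10^3 mm⁴ = 1.490×10^-9 m⁴
Effective length L_e = K·L = 1 × 5.86 = 5.860 m
P_cr = π²EI / L_e² = π² × 204×10⁹ × 1.490×10^-9 / 5.860² = 87.38 N

P_cr ≈ 0.0874 kN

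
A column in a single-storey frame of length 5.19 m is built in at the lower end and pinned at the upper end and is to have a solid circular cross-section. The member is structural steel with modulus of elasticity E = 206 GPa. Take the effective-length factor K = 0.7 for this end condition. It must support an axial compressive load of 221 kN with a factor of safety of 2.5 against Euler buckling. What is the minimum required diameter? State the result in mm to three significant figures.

d ≈ 92.5 mm

Required P_cr = n·P = 2.5 × 221 = 552.5 kN
L_e = K·L = 0.7 × 5.19 = 3.633 m
Required I = P_cr·L_e²/(π²E) = 5.525×10^5 × 3.633² / (π² × 2.06×10^11) = 3.587×10^-6 m⁴
I_req = 3.587×10^6 mm⁴
Solid circle: I = πd⁴/64  ⇒  d = (64I/π)^(1/4) = (64×3.587×10^6/π)^(1/4) = 92.5 mm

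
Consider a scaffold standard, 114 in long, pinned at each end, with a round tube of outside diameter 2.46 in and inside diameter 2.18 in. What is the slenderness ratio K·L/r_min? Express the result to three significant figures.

λ ≈ 139

d_o = 2.46 in, d_i = 2.18 in
I = π(d_o⁴ − d_i⁴)/64 = π(2.46⁴ − 2.180⁴)/64 = 0.6890 in⁴
A = 1.020 in²;  r_min = √(I/A) = √(0.6890/1.020) = 0.8217 in
L_e = K·L = 1 × 114 = 114.0 in
λ = L_e / r_min = 114.00 / 0.8217 = 139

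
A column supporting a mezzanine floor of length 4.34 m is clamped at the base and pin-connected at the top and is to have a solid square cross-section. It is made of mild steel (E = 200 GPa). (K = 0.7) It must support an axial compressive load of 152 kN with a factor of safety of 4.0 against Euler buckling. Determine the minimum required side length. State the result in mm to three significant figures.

Required P_cr = n·P = 4.0 × 152 = 608.0 kN
L_e = K·L = 0.7 × 4.34 = 3.038 m
Required I = P_cr·L_e²/(π²E) = 6.080×10^5 × 3.038² / (π² × 2.00×10^11) = 2.843×10^-6 m⁴
I_req = 2.843×10^6 mm⁴
Solid square: I = a⁴/12  ⇒  a = (12I)^(1/4) = (12×2.843×10^6)^(1/4) = 76.4 mm

a ≈ 76.4 mm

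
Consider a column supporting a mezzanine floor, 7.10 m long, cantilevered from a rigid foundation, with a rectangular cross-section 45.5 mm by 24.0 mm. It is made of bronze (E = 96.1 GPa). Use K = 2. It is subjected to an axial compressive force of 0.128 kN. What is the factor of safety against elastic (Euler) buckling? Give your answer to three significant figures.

Buckling occurs about the weak axis: I_min = h·b³/12 with b = 24.0 mm (the shorter side).
I_min = 45.5×24.0³/12 = 5.242×10^4 mm⁴
I = 5.242×10^4 mm⁴ = 5.242×10^-8 m⁴
Effective length L_e = K·L = 2 × 7.10 = 14.20 m
P_cr = π²EI / L_e² = π² × 96.1×10⁹ × 5.242×10^-8 / 14.20² = 246.6 N
Factor of safety n = P_cr / P = 0.24655 / 0.128 = 1.93

n ≈ 1.93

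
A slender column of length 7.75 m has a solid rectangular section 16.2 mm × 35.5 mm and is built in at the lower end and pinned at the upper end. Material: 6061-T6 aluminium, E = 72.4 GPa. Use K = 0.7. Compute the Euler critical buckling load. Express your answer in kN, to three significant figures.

Buckling occurs about the weak axis: I_min = h·b³/12 with b = 16.2 mm (the shorter side).
I_min = 35.5×16.2³/12 = 1.258×10^4 mm⁴
I = 1.258×10^4 mm⁴ = 1.258×10^-8 m⁴
Effective length L_e = K·L = 0.7 × 7.75 = 5.425 m
P_cr = π²EI / L_e² = π² × 72.4×10⁹ × 1.258×10^-8 / 5.425² = 305.4 N

P_cr ≈ 0.305 kN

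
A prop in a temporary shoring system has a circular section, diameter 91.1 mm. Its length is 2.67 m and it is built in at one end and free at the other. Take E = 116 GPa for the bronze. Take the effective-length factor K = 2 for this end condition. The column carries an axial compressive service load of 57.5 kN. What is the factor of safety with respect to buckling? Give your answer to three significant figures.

I = πd⁴/64 = π×91.1⁴/64 = 3.381×10^6 mm⁴
I = 3.381×10^6 mm⁴ = 3.381×10^-6 m⁴
Effective length L_e = K·L = 2 × 2.67 = 5.340 m
P_cr = π²EI / L_e² = π² × 116×10⁹ × 3.381×10^-6 / 5.340² = 1.357×10^5 N
Factor of safety n = P_cr / P = 135.74 / 57.5 = 2.36

n ≈ 2.36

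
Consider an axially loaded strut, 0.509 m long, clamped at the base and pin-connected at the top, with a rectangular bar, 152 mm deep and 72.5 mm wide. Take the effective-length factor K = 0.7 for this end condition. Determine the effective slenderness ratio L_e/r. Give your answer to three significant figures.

λ ≈ 17.0

For a rectangle r_min = b/√12 = 72.5/√12 = 20.93 mm
L_e = K·L = 0.7 × 0.509 m = 0.3563 m = 356.30 mm
λ = L_e / r_min = 356.30 / 20.93 = 17.0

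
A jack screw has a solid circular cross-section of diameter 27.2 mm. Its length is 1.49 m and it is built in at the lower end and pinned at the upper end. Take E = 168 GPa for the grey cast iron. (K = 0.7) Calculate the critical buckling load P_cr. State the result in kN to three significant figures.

I = πd⁴/64 = π×27.2⁴/64 = 2.687×10^4 mm⁴
I = 2.687×10^4 mm⁴ = 2.687×10^-8 m⁴
Effective length L_e = K·L = 0.7 × 1.49 = 1.043 m
P_cr = π²EI / L_e² = π² × 168×10⁹ × 2.687×10^-8 / 1.043² = 4.095×10^4 N

P_cr ≈ 41.0 kN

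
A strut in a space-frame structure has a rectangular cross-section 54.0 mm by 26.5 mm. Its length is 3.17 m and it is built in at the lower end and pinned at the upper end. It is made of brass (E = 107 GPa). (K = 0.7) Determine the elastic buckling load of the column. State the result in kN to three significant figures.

P_cr ≈ 18.0 kN

Buckling occurs about the weak axis: I_min = h·b³/12 with b = 26.5 mm (the shorter side).
I_min = 54.0×26.5³/12 = 8.374×10^4 mm⁴
I = 8.374×10^4 mm⁴ = 8.374×10^-8 m⁴
Effective length L_e = K·L = 0.7 × 3.17 = 2.219 m
P_cr = π²EI / L_e² = π² × 107×10⁹ × 8.374×10^-8 / 2.219² = 1.796×10^4 N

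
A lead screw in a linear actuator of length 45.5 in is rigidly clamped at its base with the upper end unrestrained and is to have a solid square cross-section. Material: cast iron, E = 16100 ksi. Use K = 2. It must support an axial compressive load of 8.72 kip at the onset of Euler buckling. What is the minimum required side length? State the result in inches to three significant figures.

a ≈ 1.53 in

L_e = K·L = 2 × 45.5 = 91.00 in
Required I = P_cr·L_e²/(π²E) = 8.720×10^3 × 91.00² / (π² × 1.61×10^7) = 0.4544 in⁴
Solid square: I = a⁴/12  ⇒  a = (12I)^(1/4) = (12×0.4544)^(1/4) = 1.53 in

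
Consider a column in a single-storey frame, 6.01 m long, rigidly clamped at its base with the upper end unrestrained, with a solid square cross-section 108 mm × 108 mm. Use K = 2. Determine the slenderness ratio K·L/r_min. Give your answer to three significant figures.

I = a⁴/12 = 108⁴/12 = 1.134×10^7 mm⁴
A = 1.166×10^4 mm²;  r_min = √(I/A) = √(1.134×10^7/1.166×10^4) = 31.18 mm
L_e = K·L = 2 × 6.01 m = 12.02 m = 12020 mm
λ = L_e / r_min = 12020 / 31.18 = 386

λ ≈ 386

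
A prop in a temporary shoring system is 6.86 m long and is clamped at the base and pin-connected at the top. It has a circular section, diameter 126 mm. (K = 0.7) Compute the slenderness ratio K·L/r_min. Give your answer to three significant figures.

For a solid circle r = d/4 = 126/4 = 31.50 mm
L_e = K·L = 0.7 × 6.86 m = 4.802 m = 4802.0 mm
λ = L_e / r_min = 4802.0 / 31.50 = 152

λ ≈ 152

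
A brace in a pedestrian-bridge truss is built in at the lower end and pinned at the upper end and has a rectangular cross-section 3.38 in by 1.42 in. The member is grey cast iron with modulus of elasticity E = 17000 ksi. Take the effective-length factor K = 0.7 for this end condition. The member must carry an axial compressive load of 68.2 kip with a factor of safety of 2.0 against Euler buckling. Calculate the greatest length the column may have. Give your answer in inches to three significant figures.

Buckling occurs about the weak axis: I_min = h·b³/12 with b = 1.42 in (the shorter side).
I_min = 3.38×1.42³/12 = 0.8065 in⁴
Required critical load P_cr = n·P = 2.0 × 68.2 = 136.4 kip = 1.364×10^5 lb
From P_cr = π²EI/(K·L)²:  L = (1/K)·√(π²EI/P_cr) = (1/0.7)·√(π²×1.70×10^7×0.8065/1.364×10^5)
L = 45.0 in

L_max ≈ 45.0 in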